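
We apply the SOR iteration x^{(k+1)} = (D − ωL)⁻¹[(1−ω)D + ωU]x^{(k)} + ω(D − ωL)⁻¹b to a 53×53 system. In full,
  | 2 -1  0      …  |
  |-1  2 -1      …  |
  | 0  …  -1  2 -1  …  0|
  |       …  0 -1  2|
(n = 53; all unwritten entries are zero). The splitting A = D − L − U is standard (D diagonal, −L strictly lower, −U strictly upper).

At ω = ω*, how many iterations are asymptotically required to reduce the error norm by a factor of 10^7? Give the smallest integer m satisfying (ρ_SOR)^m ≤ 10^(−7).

ρ_J = max_k |cos(kπ/54)| = cos(π/54) = 0.9983082
√(1−ρ_J²) simplifies to sin(π/54) = 0.0581448.
ω* = 2/(1+0.0581448) = 1.8901005
ρ(B_{ω*}) = ω*−1 = 0.8901005
Need (0.8901005)^m ≤ 10^(−7): m ≥ 7·ln10/|ln 0.8901005| = 16.1181/0.116421 = 138.447 ⇒ m = 139.

m = 139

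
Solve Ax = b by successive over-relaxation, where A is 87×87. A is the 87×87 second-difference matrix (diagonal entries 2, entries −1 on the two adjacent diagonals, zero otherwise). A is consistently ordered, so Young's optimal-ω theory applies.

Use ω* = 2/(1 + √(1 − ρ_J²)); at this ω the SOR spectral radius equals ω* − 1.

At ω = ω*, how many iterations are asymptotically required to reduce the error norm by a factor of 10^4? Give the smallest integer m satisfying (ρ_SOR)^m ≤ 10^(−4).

m = 129

[ρ_J] n=87: ρ(B_J) = cos(π/(n+1)) = cos(π/88) = 0.9993628.
root = sin(π/88) = 0.0356923  (since 1−cos² = sin²).
ω* = 2/(1+0.0356923) = 1.9310755
Hence ρ(B_{ω*}) = 1.9310755 − 1 = 0.9310755.
Need (0.9310755)^m ≤ 10^(−4): m ≥ 4·ln10/|ln 0.9310755| = 9.21034/0.0714149 = 128.969 ⇒ m = 129.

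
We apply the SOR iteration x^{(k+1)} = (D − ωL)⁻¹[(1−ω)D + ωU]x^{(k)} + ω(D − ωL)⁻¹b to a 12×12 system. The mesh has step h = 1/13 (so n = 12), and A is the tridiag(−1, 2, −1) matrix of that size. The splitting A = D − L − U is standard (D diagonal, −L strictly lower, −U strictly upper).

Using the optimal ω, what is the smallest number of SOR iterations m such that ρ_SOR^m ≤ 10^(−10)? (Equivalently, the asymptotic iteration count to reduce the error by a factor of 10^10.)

½·tridiag(1,0,1) at n=12: λ_k = cos(kπ/13); max |λ| at k=1 ⇒ ρ_J = cos(π/13) ≈ 0.9709418.
1 − cos²(π/13) = sin²(π/13) ⇒ √(1−ρ_J²) = sin(π/13) = 0.2393157.
So ω* = 2/1.2393157 = 1.6137938 (Young).
ρ_SOR = ω* − 1 = 1.6137938 − 1 = 0.6137938.
Need (0.6137938)^m ≤ 10^(−10): m ≥ 10·ln10/|ln 0.6137938| = 23.0259/0.488096 = 47.175 ⇒ m = 48.

m = 48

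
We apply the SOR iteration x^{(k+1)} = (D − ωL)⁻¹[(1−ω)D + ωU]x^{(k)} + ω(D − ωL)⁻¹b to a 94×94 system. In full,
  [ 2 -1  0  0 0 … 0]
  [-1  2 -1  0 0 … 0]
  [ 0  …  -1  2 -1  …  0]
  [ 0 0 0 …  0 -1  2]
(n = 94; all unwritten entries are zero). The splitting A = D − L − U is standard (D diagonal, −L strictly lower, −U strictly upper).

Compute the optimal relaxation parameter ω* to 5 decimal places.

n=94: λ(B_J) = 1 − λ(A)/2 = cos(kπ/95); k=1 gives ρ_J = 0.99945.
√(1−ρ_J²) simplifies to sin(π/95) = 0.033063.
Then 2/(1+√(1−ρ_J²)) = 2/(1+0.033063); ω* = 2/1.033063 = 1.93599.
ρ_SOR = ω* − 1 ≈ 0.93599.

ω* = 1.93599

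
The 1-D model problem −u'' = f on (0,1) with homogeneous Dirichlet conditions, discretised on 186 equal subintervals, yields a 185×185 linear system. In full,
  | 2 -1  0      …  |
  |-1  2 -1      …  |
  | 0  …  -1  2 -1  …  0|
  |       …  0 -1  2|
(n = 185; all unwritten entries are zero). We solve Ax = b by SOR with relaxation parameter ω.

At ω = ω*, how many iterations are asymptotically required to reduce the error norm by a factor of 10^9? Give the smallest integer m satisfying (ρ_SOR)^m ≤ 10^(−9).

m = 614

spectrum of D⁻¹(L+U) = {cos(kπ/186) : 1≤k≤185}; ρ_J = cos(π/186) = 0.9998574.
root = sin(π/186) = 0.0168895  (since 1−cos² = sin²).
ω* = 2/(1 + 0.0168895) = 2/1.0168895 = 1.9667820.
and ρ(B_{ω*}) = 1.9667820 − 1 = 0.9667820.
m ≥ 9·ln10 / (−ln 0.9667820) = 613.438; smallest integer m = 614.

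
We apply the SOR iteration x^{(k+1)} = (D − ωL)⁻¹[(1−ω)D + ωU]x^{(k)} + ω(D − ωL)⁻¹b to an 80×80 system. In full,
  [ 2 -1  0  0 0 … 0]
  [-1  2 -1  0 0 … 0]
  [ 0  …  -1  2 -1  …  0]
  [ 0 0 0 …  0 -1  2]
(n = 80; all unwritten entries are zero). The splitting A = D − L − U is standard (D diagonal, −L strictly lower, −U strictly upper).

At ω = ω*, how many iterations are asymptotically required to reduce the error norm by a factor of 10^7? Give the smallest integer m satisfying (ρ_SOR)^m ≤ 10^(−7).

m = 208

n=80: λ(B_J) = 1 − λ(A)/2 = cos(kπ/81); k=1 gives ρ_J = 0.9992480.
√(1−ρ_J²) = |sin(π/81)| = 0.0387754
[ω*] 2 ÷ (1 + 0.0387754) = 2 ÷ 1.0387754 = 1.9253440.
At ω = 1.9253440 every |λ(B_ω)| = ω−1, so ρ_SOR = 0.9253440.
For 7 digits: m = 7·ln10 / (−ln 0.9253440) = 16.1181/0.0775897 = 207.735; round up → m = 208.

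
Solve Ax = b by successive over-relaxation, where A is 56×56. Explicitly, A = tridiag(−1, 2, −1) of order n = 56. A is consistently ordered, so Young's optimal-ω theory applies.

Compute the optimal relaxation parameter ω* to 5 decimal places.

ω* = 1.89558

With n=56, ρ(Jacobi) = cos(π/57) = 0.99848.
√(1−ρ_J²) = |sin(π/57)| = 0.055088
ω* = 2/(1 + 0.055088) = 2/1.055088 = 1.89558.
[ρ_SOR] ω* − 1 = 0.89558.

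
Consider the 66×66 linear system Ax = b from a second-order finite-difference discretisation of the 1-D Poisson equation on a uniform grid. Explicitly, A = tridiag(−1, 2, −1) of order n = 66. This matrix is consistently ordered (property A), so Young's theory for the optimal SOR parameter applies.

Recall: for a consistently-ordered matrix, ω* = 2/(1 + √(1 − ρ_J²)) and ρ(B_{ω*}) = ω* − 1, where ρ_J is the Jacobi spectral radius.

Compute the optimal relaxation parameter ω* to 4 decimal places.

ρ_J = max_k |cos(kπ/67)| = cos(π/67) = 0.9989
root = sin(π/67) = 0.04687  (since 1−cos² = sin²).
ω* = 2/(1+0.04687) = 1.9105
At ω = 1.9105 every |λ(B_ω)| = ω−1, so ρ_SOR = 0.9105.

ω* = 1.9105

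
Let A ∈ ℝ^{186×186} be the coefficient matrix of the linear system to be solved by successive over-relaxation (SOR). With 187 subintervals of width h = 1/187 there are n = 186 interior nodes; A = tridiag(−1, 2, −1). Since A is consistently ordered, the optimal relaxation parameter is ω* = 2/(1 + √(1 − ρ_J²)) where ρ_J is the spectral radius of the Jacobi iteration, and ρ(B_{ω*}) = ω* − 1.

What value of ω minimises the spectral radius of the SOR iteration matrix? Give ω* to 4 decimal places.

With n=186, ρ(Jacobi) = cos(π/187) = 0.9999.
√(1−ρ_J²) = |sin(π/187)| = 0.01680
ω* = 2/(1+0.01680) = 1.9670
Hence ρ(B_{ω*}) = 1.9670 − 1 = 0.9670.

ω* = 1.9670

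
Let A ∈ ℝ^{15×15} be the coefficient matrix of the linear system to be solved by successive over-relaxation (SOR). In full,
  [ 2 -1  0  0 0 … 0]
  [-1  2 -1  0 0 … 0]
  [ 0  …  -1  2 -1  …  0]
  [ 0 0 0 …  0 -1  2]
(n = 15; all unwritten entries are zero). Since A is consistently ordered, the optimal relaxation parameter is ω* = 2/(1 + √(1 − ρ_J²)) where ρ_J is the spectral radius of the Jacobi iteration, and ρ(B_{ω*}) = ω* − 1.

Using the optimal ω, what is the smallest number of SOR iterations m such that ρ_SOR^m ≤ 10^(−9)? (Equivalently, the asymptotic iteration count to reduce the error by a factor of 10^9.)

m = 53

B_J for the 15×15 system has eigenvalues cos(kπ/16); ρ_J = cos(π/16) = 0.9807853.
root = sin(π/16) = 0.1950903  (since 1−cos² = sin²).
So ω* = 2/1.1950903 = 1.6735137 (Young).
ρ_SOR = ω* − 1 = 1.6735137 − 1 = 0.6735137.
9·ln10 = 20.7233; −ln(0.6735137) = 0.395247; m = ⌈20.7233/0.395247⌉ = ⌈52.431⌉ = 53.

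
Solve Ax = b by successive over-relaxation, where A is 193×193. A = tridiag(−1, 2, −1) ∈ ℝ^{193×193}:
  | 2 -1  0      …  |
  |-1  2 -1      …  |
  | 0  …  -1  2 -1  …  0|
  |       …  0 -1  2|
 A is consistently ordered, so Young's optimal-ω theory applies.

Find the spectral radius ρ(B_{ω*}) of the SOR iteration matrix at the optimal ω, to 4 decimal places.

ρ_SOR = 0.9681

ρ_J = max_k |cos(kπ/194)| = cos(π/194) = 0.9999
√(1 − cos²(π/194)) = sin(π/194) ≈ 0.01619.
So ω* = 2/1.01619 = 1.9681 (Young).
[ρ_SOR] ω* − 1 = 0.9681.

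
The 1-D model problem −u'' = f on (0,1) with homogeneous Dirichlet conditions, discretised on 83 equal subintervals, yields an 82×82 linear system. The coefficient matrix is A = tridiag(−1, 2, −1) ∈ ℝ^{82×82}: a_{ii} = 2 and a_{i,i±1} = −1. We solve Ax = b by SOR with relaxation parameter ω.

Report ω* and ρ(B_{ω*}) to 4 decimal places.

ω* = 1.9271, ρ_SOR = 0.9271

½·tridiag(1,0,1) at n=82: λ_k = cos(kπ/83); max |λ| at k=1 ⇒ ρ_J = cos(π/83) ≈ 0.9993.
√(1−ρ_J²) = |sin(π/83)| = 0.03784
ω* = 2/(1+0.03784) = 1.9271
[ρ_SOR] ω* − 1 = 0.9271.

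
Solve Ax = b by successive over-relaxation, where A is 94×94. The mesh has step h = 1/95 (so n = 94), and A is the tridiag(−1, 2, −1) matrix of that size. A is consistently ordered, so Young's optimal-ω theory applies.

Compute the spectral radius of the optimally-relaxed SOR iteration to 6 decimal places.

½·tridiag(1,0,1) at n=94: λ_k = cos(kπ/95); max |λ| at k=1 ⇒ ρ_J = cos(π/95) ≈ 0.999453.
root = sin(π/95) = 0.0330634  (since 1−cos² = sin²).
ω* = 2/(1 + 0.0330634) = 2/1.0330634 = 1.935990.
ρ_SOR = ω* − 1 = 1.935990 − 1 = 0.935990.

ρ_SOR = 0.935990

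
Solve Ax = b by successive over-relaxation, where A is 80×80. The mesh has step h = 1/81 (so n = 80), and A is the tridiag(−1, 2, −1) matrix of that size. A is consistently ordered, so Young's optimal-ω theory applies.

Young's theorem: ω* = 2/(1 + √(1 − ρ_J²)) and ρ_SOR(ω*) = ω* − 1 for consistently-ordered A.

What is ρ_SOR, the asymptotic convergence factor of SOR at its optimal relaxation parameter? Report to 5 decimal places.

B_J for the 80×80 system has eigenvalues cos(kπ/81); ρ_J = cos(π/81) = 0.99925.
root = sin(π/81) = 0.038775  (since 1−cos² = sin²).
[ω*] 2 ÷ (1 + 0.038775) = 2 ÷ 1.038775 = 1.92534.
ρ(B_{ω*}) = ω*−1 = 0.92534

ρ_SOR = 0.92534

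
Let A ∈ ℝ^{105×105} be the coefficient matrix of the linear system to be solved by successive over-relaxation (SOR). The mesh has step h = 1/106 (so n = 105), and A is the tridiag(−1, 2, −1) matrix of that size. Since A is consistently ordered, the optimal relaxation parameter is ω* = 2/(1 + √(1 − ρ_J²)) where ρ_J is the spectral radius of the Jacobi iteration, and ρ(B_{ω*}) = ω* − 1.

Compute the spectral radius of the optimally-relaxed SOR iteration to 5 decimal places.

ρ_SOR = 0.94244

spectrum of D⁻¹(L+U) = {cos(kπ/106) : 1≤k≤105}; ρ_J = cos(π/106) = 0.99956.
1 − cos²(π/106) = sin²(π/106) ⇒ √(1−ρ_J²) = sin(π/106) = 0.029633.
ω* = 2/(1+0.029633) = 1.94244
At ω = 1.94244 every |λ(B_ω)| = ω−1, so ρ_SOR = 0.94244.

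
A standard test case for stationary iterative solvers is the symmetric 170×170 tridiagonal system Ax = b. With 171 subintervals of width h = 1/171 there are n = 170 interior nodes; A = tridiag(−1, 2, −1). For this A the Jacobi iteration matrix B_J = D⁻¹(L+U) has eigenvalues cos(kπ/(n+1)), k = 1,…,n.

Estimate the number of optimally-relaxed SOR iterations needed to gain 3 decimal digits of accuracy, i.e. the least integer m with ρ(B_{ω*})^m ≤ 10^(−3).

ρ_J = max_k |cos(kπ/171)| = cos(π/171) = 0.9998312
√(1−ρ_J²) = |sin(π/171)| = 0.0183709
ω* = 2 / (1 + 0.0183709) = 2 / 1.0183709 ≈ 1.9639210.
ρ_SOR = ω* − 1 ≈ 0.9639210.
For 3 digits: m = 3·ln10 / (−ln 0.9639210) = 6.90776/0.0367459 = 187.987; round up → m = 188.

m = 188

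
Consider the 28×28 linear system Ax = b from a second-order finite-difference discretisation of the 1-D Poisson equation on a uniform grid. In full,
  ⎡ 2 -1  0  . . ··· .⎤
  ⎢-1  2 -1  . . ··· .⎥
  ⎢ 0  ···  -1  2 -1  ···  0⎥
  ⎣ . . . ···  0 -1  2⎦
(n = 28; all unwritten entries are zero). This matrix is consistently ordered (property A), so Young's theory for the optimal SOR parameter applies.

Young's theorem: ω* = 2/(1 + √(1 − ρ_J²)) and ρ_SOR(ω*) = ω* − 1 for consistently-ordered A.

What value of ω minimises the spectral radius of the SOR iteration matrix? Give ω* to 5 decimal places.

With n=28, ρ(Jacobi) = cos(π/29) = 0.99414.
√(1−ρ_J²) simplifies to sin(π/29) = 0.108119.
Young: ω* = 2/(1+√(1−ρ_J²)) = 2/(1+0.108119) = 2/1.108119 = 1.80486.
ρ_SOR = ω* − 1 ≈ 0.80486.

ω* = 1.80486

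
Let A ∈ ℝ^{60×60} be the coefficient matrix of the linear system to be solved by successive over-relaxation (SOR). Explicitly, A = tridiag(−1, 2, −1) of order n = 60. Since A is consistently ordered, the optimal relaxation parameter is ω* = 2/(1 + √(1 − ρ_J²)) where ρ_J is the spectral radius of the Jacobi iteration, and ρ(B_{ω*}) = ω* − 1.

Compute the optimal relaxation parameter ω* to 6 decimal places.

B_J for the 60×60 system has eigenvalues cos(kπ/61); ρ_J = cos(π/61) = 0.998674.
√(1−ρ_J²) = |sin(π/61)| = 0.0514788
Then 2/(1+√(1−ρ_J²)) = 2/(1+0.0514788); ω* = 2/1.0514788 = 1.902083.
ρ_SOR = ω* − 1 = 1.902083 − 1 = 0.902083.

ω* = 1.902083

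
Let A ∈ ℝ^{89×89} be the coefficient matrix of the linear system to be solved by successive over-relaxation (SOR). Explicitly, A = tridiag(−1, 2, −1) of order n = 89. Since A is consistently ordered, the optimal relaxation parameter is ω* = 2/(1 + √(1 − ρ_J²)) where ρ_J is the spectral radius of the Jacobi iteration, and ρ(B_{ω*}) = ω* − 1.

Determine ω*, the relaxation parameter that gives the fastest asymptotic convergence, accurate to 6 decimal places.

ω* = 1.932555

ρ_J = max_k |cos(kπ/90)| = cos(π/90) = 0.999391
√(1−ρ_J²) = |sin(π/90)| = 0.0348995
ω* = 2 / (1 + 0.0348995) = 2 / 1.0348995 ≈ 1.932555.
and ρ(B_{ω*}) = 1.932555 − 1 = 0.932555.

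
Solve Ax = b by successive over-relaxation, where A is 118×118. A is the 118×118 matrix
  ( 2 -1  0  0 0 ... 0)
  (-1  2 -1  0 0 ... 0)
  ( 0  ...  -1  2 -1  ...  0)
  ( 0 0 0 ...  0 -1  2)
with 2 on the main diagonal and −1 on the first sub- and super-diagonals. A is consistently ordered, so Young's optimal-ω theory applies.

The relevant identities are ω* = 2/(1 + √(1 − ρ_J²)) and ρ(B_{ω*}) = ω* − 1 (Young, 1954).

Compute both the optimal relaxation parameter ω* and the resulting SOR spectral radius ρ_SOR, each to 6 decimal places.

[ρ_J] n=118: ρ(B_J) = cos(π/(n+1)) = cos(π/119) = 0.999652.
√(1−ρ_J²) simplifies to sin(π/119) = 0.0263969.
ω* = 2 / (1 + 0.0263969) = 2 / 1.0263969 ≈ 1.948564.
ρ_SOR = ω* − 1 ≈ 0.948564.

ω* = 1.948564, ρ_SOR = 0.948564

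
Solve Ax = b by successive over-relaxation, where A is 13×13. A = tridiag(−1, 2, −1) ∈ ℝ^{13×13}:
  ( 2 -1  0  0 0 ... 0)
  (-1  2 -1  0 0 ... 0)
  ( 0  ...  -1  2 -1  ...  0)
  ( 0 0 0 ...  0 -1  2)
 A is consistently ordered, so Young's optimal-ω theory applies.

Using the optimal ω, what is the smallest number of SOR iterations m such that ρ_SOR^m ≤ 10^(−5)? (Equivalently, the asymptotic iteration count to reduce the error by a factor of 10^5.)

spectrum of D⁻¹(L+U) = {cos(kπ/14) : 1≤k≤13}; ρ_J = cos(π/14) = 0.9749279.
√(1 − cos²(π/14)) = sin(π/14) ≈ 0.2225209.
ω* = 2/(1+0.2225209) = 1.6359639
ρ(B_{ω*}) = ω*−1 = 0.6359639
5·ln10 = 11.5129; −ln(0.6359639) = 0.452613; m = ⌈11.5129/0.452613⌉ = ⌈25.437⌉ = 26.

m = 26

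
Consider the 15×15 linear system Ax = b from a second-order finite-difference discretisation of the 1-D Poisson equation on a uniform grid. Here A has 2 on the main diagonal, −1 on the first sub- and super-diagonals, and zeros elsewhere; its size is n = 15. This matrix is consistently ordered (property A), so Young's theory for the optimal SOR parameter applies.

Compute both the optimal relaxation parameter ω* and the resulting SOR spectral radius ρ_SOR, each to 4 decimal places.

ω* = 1.6735, ρ_SOR = 0.6735

½·tridiag(1,0,1) at n=15: λ_k = cos(kπ/16); max |λ| at k=1 ⇒ ρ_J = cos(π/16) ≈ 0.9808.
√(1−ρ_J²) = |sin(π/16)| = 0.19509
ω* = 2/(1 + 0.19509) = 2/1.19509 = 1.6735.
At ω = 1.6735 every |λ(B_ω)| = ω−1, so ρ_SOR = 0.6735.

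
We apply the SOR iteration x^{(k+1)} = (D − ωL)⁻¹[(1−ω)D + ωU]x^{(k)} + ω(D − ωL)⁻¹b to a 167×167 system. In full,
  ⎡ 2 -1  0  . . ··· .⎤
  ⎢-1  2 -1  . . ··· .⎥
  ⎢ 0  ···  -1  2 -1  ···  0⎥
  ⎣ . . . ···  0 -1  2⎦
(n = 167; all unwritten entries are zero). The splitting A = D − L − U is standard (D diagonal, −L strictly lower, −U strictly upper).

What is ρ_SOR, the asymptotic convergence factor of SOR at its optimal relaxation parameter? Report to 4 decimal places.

ρ_SOR = 0.9633

spectrum of D⁻¹(L+U) = {cos(kπ/168) : 1≤k≤167}; ρ_J = cos(π/168) = 0.9998.
√(1 − cos²(π/168)) = sin(π/168) ≈ 0.01870.
ω* = 2/(1+0.01870) = 1.9633
[ρ_SOR] ω* − 1 = 0.9633.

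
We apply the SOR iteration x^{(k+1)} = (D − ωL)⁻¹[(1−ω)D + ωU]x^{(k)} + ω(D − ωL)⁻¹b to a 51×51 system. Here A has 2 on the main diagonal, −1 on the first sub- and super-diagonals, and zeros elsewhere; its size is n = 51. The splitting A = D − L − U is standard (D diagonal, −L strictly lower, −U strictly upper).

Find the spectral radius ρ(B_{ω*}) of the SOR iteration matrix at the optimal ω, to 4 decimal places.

ρ_J = max_k |cos(kπ/52)| = cos(π/52) = 0.9982
√(1−ρ_J²) = |sin(π/52)| = 0.06038
Then 2/(1+√(1−ρ_J²)) = 2/(1+0.06038); ω* = 2/1.06038 = 1.8861.
Hence ρ(B_{ω*}) = 1.8861 − 1 = 0.8861.

ρ_SOR = 0.8861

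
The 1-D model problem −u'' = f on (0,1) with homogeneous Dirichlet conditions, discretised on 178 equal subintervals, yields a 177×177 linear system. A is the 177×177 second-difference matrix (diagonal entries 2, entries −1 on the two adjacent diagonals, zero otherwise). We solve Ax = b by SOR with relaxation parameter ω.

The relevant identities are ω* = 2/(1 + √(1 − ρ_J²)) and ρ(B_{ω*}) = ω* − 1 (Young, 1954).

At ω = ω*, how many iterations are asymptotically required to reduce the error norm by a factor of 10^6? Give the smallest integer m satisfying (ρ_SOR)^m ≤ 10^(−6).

m = 392

½·tridiag(1,0,1) at n=177: λ_k = cos(kπ/178); max |λ| at k=1 ⇒ ρ_J = cos(π/178) ≈ 0.9998443.
√(1−ρ_J²) = |sin(π/178)| = 0.0176485
ω* = 2 / (1 + 0.0176485) = 2 / 1.0176485 ≈ 1.9653151.
Hence ρ(B_{ω*}) = 1.9653151 − 1 = 0.9653151.
For 6 digits: m = 6·ln10 / (−ln 0.9653151) = 13.8155/0.0353007 = 391.366; round up → m = 392.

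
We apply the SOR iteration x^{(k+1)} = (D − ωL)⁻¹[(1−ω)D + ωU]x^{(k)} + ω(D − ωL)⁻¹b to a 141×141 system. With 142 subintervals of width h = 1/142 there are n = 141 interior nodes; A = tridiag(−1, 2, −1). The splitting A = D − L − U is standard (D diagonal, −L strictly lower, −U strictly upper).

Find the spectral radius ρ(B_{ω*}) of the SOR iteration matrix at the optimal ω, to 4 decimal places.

B_J for the 141×141 system has eigenvalues cos(kπ/142); ρ_J = cos(π/142) = 0.9998.
1 − cos²(π/142) = sin²(π/142) ⇒ √(1−ρ_J²) = sin(π/142) = 0.02212.
ω* = 2/(1+0.02212) = 1.9567
ρ_SOR = ω* − 1 ≈ 0.9567.

ρ_SOR = 0.9567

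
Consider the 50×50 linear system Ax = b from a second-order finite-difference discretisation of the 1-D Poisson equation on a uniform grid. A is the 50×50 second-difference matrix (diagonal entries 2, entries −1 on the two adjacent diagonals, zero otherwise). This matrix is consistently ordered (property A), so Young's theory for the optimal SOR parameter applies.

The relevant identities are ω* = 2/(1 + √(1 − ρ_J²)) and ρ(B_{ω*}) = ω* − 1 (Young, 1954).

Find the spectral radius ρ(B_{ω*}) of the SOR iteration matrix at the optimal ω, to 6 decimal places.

ρ_SOR = 0.884018

½·tridiag(1,0,1) at n=50: λ_k = cos(kπ/51); max |λ| at k=1 ⇒ ρ_J = cos(π/51) ≈ 0.998103.
1 − cos²(π/51) = sin²(π/51) ⇒ √(1−ρ_J²) = sin(π/51) = 0.0615609.
So ω* = 2/1.0615609 = 1.884018 (Young).
[ρ_SOR] ω* − 1 = 0.884018.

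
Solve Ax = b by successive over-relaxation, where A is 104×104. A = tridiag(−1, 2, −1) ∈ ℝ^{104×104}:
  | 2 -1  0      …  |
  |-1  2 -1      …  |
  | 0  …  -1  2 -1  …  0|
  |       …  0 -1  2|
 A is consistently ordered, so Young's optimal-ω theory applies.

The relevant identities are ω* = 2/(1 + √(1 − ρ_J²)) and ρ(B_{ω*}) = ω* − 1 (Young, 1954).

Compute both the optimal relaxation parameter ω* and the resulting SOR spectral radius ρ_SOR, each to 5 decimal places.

spectrum of D⁻¹(L+U) = {cos(kπ/105) : 1≤k≤104}; ρ_J = cos(π/105) = 0.99955.
√(1−ρ_J²) simplifies to sin(π/105) = 0.029915.
[ω*] 2 ÷ (1 + 0.029915) = 2 ÷ 1.029915 = 1.94191.
ρ(B_{ω*}) = ω*−1 = 0.94191

ω* = 1.94191, ρ_SOR = 0.94191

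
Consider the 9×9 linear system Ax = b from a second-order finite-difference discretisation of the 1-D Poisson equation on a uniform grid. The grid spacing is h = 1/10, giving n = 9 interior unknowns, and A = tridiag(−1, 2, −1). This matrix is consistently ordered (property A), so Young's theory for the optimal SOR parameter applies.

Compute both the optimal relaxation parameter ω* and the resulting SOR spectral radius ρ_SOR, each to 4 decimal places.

ω* = 1.5279, ρ_SOR = 0.5279

½·tridiag(1,0,1) at n=9: λ_k = cos(kπ/10); max |λ| at k=1 ⇒ ρ_J = cos(π/10) ≈ 0.9511.
√(1 − cos²(π/10)) = sin(π/10) ≈ 0.30902.
Young: ω* = 2/(1+√(1−ρ_J²)) = 2/(1+0.30902) = 2/1.30902 = 1.5279.
ρ_SOR = ω* − 1 = 1.5279 − 1 = 0.5279.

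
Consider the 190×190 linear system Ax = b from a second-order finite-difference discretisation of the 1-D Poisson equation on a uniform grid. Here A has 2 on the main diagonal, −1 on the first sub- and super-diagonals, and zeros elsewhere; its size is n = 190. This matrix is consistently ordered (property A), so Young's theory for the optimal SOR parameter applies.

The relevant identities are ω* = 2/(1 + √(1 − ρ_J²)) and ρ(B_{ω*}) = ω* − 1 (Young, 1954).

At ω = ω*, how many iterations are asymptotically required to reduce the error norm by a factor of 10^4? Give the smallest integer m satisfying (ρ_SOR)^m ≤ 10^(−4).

ρ_J = max_k |cos(kπ/191)| = cos(π/191) = 0.9998647
√(1−ρ_J²) simplifies to sin(π/191) = 0.0164474.
[ω*] 2 ÷ (1 + 0.0164474) = 2 ÷ 1.0164474 = 1.9676375.
ρ_SOR = ω* − 1 = 1.9676375 − 1 = 0.9676375.
m ≥ 4·ln10 / (−ln 0.9676375) = 279.969; smallest integer m = 280.

m = 280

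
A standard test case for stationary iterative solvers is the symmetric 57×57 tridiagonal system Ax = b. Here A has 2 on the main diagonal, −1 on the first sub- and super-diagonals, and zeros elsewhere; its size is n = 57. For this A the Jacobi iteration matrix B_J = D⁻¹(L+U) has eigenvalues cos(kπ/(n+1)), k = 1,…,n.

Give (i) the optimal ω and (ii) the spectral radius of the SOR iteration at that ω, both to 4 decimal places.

With n=57, ρ(Jacobi) = cos(π/58) = 0.9985.
√(1−ρ_J²) = |sin(π/58)| = 0.05414
Then 2/(1+√(1−ρ_J²)) = 2/(1+0.05414); ω* = 2/1.05414 = 1.8973.
ρ_SOR = ω* − 1 = 1.8973 − 1 = 0.8973.

ω* = 1.8973, ρ_SOR = 0.8973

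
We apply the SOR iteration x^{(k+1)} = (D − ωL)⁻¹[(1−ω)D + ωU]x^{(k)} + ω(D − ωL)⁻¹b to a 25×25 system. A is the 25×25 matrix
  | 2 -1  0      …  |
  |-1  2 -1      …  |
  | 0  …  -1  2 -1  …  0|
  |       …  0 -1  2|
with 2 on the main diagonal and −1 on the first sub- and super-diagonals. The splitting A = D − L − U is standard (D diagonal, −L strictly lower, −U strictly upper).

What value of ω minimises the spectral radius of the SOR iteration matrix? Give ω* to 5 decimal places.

ω* = 1.78486

spectrum of D⁻¹(L+U) = {cos(kπ/26) : 1≤k≤25}; ρ_J = cos(π/26) = 0.99271.
√(1 − cos²(π/26)) = sin(π/26) ≈ 0.120537.
ω* = 2/(1+0.120537) = 1.78486
and ρ(B_{ω*}) = 1.78486 − 1 = 0.78486.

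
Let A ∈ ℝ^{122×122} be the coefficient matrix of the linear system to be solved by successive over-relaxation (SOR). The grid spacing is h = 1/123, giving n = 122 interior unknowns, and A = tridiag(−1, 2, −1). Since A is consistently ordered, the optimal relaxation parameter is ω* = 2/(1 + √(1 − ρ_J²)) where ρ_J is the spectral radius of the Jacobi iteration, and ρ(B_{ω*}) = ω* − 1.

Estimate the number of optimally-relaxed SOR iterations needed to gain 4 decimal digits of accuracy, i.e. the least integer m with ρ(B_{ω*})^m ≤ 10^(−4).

B_J for the 122×122 system has eigenvalues cos(kπ/123); ρ_J = cos(π/123) = 0.9996738.
root = sin(π/123) = 0.0255386  (since 1−cos² = sin²).
ω* = 2/(1 + 0.0255386) = 2/1.0255386 = 1.9501948.
Hence ρ(B_{ω*}) = 1.9501948 − 1 = 0.9501948.
ρ_SOR^m ≤ 10^(−4) ⇔ m ≥ 4·ln10/(−ln 0.9501948) = 9.21034/0.0510883 = 180.283; m = ⌈180.283⌉ = 181.

m = 181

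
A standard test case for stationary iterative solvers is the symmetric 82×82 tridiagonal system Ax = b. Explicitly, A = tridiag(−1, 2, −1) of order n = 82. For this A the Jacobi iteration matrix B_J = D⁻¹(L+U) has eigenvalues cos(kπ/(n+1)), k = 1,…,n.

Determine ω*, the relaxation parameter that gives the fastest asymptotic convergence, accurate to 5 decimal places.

ω* = 1.92708

B_J for the 82×82 system has eigenvalues cos(kπ/83); ρ_J = cos(π/83) = 0.99928.
√(1−ρ_J²) = |sin(π/83)| = 0.037841
ω* = 2/(1+0.037841) = 1.92708
ρ_SOR = ω* − 1 ≈ 0.92708.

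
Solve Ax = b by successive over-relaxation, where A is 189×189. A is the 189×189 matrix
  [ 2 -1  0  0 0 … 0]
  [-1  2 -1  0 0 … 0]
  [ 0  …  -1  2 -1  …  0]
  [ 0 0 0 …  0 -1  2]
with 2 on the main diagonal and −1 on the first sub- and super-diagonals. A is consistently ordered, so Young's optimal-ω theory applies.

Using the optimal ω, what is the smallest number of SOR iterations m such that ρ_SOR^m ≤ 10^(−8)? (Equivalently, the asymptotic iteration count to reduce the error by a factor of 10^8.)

½·tridiag(1,0,1) at n=189: λ_k = cos(kπ/190); max |λ| at k=1 ⇒ ρ_J = cos(π/190) ≈ 0.9998633.
root = sin(π/190) = 0.0165339  (since 1−cos² = sin²).
Young: ω* = 2/(1+√(1−ρ_J²)) = 2/(1+0.0165339) = 2/1.0165339 = 1.9674700.
ρ_SOR = ω* − 1 = 1.9674700 − 1 = 0.9674700.
8·ln10 = 18.4207; −ln(0.9674700) = 0.0330709; m = ⌈18.4207/0.0330709⌉ = ⌈557.006⌉ = 558.

m = 558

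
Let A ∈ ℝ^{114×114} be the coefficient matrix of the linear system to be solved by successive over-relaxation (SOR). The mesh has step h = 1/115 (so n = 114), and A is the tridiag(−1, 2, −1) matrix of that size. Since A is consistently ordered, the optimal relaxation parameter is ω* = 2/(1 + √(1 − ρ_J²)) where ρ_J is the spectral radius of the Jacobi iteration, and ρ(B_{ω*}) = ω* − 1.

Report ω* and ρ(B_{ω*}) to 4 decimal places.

ω* = 1.9468, ρ_SOR = 0.9468

½·tridiag(1,0,1) at n=114: λ_k = cos(kπ/115); max |λ| at k=1 ⇒ ρ_J = cos(π/115) ≈ 0.9996.
1 − cos²(π/115) = sin²(π/115) ⇒ √(1−ρ_J²) = sin(π/115) = 0.02731.
ω* = 2/(1+0.02731) = 1.9468
ρ_SOR = ω* − 1 = 1.9468 − 1 = 0.9468.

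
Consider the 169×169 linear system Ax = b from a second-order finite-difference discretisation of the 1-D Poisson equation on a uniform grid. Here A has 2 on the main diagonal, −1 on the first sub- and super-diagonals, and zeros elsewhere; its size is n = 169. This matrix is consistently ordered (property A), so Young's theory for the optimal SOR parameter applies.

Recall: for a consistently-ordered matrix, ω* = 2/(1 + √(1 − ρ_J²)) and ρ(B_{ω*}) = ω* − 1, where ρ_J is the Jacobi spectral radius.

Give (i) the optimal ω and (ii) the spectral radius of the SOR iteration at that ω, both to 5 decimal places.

ω* = 1.96371, ρ_SOR = 0.96371

ρ_J = max_k |cos(kπ/170)| = cos(π/170) = 0.99983
√(1 − cos²(π/170)) = sin(π/170) ≈ 0.018479.
ω* = 2 / (1 + 0.018479) = 2 / 1.018479 ≈ 1.96371.
ρ_SOR = ω* − 1 = 1.96371 − 1 = 0.96371.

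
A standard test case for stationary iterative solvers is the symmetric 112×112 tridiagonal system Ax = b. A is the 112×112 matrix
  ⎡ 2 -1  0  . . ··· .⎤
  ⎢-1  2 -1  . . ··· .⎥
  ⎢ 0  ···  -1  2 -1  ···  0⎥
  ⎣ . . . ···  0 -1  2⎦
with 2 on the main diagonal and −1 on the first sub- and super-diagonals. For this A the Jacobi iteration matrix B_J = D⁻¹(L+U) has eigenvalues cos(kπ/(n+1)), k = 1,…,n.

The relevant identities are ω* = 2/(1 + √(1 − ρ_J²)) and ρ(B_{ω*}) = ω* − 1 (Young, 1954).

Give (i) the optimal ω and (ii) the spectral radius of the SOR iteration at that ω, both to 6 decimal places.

n=112: λ(B_J) = 1 − λ(A)/2 = cos(kπ/113); k=1 gives ρ_J = 0.999614.
√(1 − cos²(π/113)) = sin(π/113) ≈ 0.0277981.
ω* = 2 / (1 + 0.0277981) = 2 / 1.0277981 ≈ 1.945907.
[ρ_SOR] ω* − 1 = 0.945907.

ω* = 1.945907, ρ_SOR = 0.945907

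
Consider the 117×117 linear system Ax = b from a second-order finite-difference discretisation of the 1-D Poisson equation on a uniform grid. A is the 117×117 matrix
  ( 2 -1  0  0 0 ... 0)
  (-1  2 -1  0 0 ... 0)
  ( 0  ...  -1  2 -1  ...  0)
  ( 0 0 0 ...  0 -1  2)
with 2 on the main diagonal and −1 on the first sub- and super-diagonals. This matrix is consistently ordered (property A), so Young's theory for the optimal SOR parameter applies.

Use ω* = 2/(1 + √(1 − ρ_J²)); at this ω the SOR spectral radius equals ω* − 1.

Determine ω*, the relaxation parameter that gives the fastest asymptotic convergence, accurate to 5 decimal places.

ρ_J = max_k |cos(kπ/118)| = cos(π/118) = 0.99965
√(1 − cos²(π/118)) = sin(π/118) ≈ 0.026621.
Young: ω* = 2/(1+√(1−ρ_J²)) = 2/(1+0.026621) = 2/1.026621 = 1.94814.
and ρ(B_{ω*}) = 1.94814 − 1 = 0.94814.

ω* = 1.94814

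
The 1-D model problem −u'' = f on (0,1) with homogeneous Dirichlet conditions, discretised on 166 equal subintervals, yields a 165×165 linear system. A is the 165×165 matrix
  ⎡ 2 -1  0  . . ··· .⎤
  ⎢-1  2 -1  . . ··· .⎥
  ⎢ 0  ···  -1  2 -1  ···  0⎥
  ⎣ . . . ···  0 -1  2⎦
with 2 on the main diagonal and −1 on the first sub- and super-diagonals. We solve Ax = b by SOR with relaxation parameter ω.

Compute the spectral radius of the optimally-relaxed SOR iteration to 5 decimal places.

[ρ_J] n=165: ρ(B_J) = cos(π/(n+1)) = cos(π/166) = 0.99982.
1 − cos²(π/166) = sin²(π/166) ⇒ √(1−ρ_J²) = sin(π/166) = 0.018924.
ω* = 2/(1 + 0.018924) = 2/1.018924 = 1.96285.
ρ_SOR = ω* − 1 ≈ 0.96285.

ρ_SOR = 0.96285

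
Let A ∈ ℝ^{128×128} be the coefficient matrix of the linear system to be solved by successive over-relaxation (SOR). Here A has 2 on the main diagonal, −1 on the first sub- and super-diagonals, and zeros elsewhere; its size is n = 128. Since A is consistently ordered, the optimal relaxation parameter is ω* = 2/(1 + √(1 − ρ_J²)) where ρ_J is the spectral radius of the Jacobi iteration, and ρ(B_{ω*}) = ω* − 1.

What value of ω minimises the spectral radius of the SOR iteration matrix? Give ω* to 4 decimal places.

ω* = 1.9525

n=128: λ(B_J) = 1 − λ(A)/2 = cos(kπ/129); k=1 gives ρ_J = 0.9997.
1 − cos²(π/129) = sin²(π/129) ⇒ √(1−ρ_J²) = sin(π/129) = 0.02435.
So ω* = 2/1.02435 = 1.9525 (Young).
ρ(B_{ω*}) = ω*−1 = 0.9525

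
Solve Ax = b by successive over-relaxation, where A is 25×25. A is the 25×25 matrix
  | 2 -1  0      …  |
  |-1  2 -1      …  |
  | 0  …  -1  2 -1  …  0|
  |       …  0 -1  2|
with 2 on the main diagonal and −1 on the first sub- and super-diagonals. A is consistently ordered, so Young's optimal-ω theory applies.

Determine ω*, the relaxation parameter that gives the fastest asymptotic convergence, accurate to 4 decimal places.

ω* = 1.7849

With n=25, ρ(Jacobi) = cos(π/26) = 0.9927.
1 − cos²(π/26) = sin²(π/26) ⇒ √(1−ρ_J²) = sin(π/26) = 0.12054.
Young: ω* = 2/(1+√(1−ρ_J²)) = 2/(1+0.12054) = 2/1.12054 = 1.7849.
and ρ(B_{ω*}) = 1.7849 − 1 = 0.7849.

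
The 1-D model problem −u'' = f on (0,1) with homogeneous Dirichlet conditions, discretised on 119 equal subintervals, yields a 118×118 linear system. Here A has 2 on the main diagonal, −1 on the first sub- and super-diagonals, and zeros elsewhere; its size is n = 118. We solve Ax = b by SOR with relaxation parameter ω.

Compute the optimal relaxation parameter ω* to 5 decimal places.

ω* = 1.94856

[ρ_J] n=118: ρ(B_J) = cos(π/(n+1)) = cos(π/119) = 0.99965.
√(1−ρ_J²) = |sin(π/119)| = 0.026397
Young: ω* = 2/(1+√(1−ρ_J²)) = 2/(1+0.026397) = 2/1.026397 = 1.94856.
At ω = 1.94856 every |λ(B_ω)| = ω−1, so ρ_SOR = 0.94856.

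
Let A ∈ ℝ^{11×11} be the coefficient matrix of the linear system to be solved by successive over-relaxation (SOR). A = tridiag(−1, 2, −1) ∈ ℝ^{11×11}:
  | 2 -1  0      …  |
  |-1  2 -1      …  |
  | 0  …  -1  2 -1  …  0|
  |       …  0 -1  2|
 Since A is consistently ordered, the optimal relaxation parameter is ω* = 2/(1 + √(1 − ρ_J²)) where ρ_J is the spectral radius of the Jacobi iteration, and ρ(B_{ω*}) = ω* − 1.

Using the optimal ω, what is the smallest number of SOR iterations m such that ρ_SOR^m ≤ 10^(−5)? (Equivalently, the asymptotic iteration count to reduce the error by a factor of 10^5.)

With n=11, ρ(Jacobi) = cos(π/12) = 0.9659258.
1 − cos²(π/12) = sin²(π/12) ⇒ √(1−ρ_J²) = sin(π/12) = 0.2588190.
ω* = 2/(1 + 0.2588190) = 2/1.2588190 = 1.5887908.
Hence ρ(B_{ω*}) = 1.5887908 − 1 = 0.5887908.
ρ_SOR^m ≤ 10^(−5) ⇔ m ≥ 5·ln10/(−ln 0.5887908) = 11.5129/0.529684 = 21.735; m = ⌈21.735⌉ = 22.

m = 22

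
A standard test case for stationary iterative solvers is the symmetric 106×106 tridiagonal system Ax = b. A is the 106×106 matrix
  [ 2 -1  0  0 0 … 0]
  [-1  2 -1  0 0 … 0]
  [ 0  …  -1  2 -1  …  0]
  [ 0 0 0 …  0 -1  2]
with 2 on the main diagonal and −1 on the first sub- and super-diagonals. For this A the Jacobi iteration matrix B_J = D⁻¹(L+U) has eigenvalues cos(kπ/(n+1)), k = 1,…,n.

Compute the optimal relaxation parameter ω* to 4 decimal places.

With n=106, ρ(Jacobi) = cos(π/107) = 0.9996.
√(1−ρ_J²) = |sin(π/107)| = 0.02936
ω* = 2/(1+0.02936) = 1.9430
ρ(B_{ω*}) = ω*−1 = 0.9430

ω* = 1.9430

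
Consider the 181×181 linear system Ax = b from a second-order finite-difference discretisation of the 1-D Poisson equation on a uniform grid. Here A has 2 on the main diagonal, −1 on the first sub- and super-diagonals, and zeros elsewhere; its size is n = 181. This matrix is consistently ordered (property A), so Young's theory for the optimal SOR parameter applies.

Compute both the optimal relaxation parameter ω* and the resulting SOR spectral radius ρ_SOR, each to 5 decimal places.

With n=181, ρ(Jacobi) = cos(π/182) = 0.99985.
√(1−ρ_J²) simplifies to sin(π/182) = 0.017261.
ω* = 2/(1 + 0.017261) = 2/1.017261 = 1.96606.
ρ(B_{ω*}) = ω*−1 = 0.96606

ω* = 1.96606, ρ_SOR = 0.96606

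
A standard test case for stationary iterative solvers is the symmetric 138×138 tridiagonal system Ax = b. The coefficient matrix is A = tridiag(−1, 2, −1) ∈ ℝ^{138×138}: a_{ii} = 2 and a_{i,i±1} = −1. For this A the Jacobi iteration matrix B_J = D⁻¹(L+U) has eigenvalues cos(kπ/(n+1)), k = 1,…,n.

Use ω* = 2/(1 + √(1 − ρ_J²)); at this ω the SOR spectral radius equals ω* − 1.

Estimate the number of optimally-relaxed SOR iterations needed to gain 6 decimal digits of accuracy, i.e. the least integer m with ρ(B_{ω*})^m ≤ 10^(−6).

[ρ_J] n=138: ρ(B_J) = cos(π/(n+1)) = cos(π/139) = 0.9997446.
root = sin(π/139) = 0.0225995  (since 1−cos² = sin²).
Then 2/(1+√(1−ρ_J²)) = 2/(1+0.0225995); ω* = 2/1.0225995 = 1.9557999.
and ρ(B_{ω*}) = 1.9557999 − 1 = 0.9557999.
m ≥ 6·ln10 / (−ln 0.9557999) = 305.607; smallest integer m = 306.

m = 306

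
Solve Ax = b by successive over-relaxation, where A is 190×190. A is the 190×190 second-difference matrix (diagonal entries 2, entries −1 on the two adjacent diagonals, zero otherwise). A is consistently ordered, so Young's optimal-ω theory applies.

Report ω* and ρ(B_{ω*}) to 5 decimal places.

n=190: λ(B_J) = 1 − λ(A)/2 = cos(kπ/191); k=1 gives ρ_J = 0.99986.
1 − cos²(π/191) = sin²(π/191) ⇒ √(1−ρ_J²) = sin(π/191) = 0.016447.
ω* = 2/(1+0.016447) = 1.96764
ρ(B_{ω*}) = ω*−1 = 0.96764

ω* = 1.96764, ρ_SOR = 0.96764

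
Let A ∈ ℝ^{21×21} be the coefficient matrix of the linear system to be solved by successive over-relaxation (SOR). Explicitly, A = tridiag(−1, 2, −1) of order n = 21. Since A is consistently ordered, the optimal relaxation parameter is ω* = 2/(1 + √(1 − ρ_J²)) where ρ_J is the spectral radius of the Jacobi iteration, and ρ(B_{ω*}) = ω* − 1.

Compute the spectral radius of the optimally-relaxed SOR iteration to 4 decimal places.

n=21: λ(B_J) = 1 − λ(A)/2 = cos(kπ/22); k=1 gives ρ_J = 0.9898.
√(1−ρ_J²) simplifies to sin(π/22) = 0.14231.
ω* = 2 / (1 + 0.14231) = 2 / 1.14231 ≈ 1.7508.
[ρ_SOR] ω* − 1 = 0.7508.

ρ_SOR = 0.7508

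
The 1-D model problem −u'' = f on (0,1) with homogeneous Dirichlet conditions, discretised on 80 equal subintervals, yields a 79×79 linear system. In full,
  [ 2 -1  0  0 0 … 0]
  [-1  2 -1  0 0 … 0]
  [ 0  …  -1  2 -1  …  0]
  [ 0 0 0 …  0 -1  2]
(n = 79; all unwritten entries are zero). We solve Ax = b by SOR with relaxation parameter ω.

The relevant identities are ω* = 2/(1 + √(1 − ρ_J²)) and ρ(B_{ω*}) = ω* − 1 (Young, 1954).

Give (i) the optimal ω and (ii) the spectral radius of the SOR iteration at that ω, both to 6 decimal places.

spectrum of D⁻¹(L+U) = {cos(kπ/80) : 1≤k≤79}; ρ_J = cos(π/80) = 0.999229.
√(1−ρ_J²) simplifies to sin(π/80) = 0.0392598.
ω* = 2 / (1 + 0.0392598) = 2 / 1.0392598 ≈ 1.924447.
[ρ_SOR] ω* − 1 = 0.924447.

ω* = 1.924447, ρ_SOR = 0.924447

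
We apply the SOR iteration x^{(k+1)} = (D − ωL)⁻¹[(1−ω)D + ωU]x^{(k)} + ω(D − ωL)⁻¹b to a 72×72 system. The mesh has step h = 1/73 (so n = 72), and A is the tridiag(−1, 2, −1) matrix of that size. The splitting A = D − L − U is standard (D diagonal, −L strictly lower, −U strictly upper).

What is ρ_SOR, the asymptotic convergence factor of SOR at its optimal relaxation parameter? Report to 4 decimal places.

spectrum of D⁻¹(L+U) = {cos(kπ/73) : 1≤k≤72}; ρ_J = cos(π/73) = 0.9991.
√(1 − cos²(π/73)) = sin(π/73) ≈ 0.04302.
ω* = 2 / (1 + 0.04302) = 2 / 1.04302 ≈ 1.9175.
ρ_SOR = ω* − 1 = 1.9175 − 1 = 0.9175.

ρ_SOR = 0.9175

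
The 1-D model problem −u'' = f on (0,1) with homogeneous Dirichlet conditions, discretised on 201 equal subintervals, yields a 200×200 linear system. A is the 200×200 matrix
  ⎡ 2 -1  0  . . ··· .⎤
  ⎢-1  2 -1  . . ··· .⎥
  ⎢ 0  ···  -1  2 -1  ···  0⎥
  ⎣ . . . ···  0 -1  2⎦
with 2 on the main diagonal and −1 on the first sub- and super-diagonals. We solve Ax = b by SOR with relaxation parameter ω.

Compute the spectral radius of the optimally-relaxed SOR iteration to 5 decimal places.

B_J for the 200×200 system has eigenvalues cos(kπ/201); ρ_J = cos(π/201) = 0.99988.
root = sin(π/201) = 0.015629  (since 1−cos² = sin²).
[ω*] 2 ÷ (1 + 0.015629) = 2 ÷ 1.015629 = 1.96922.
At ω = 1.96922 every |λ(B_ω)| = ω−1, so ρ_SOR = 0.96922.

ρ_SOR = 0.96922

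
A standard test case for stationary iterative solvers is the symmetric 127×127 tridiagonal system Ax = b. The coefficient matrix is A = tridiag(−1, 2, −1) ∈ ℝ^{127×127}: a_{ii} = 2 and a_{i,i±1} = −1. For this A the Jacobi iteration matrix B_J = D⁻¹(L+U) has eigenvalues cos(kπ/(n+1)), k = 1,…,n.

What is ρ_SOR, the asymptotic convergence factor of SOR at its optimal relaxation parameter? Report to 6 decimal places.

n=127: λ(B_J) = 1 − λ(A)/2 = cos(kπ/128); k=1 gives ρ_J = 0.999699.
1 − cos²(π/128) = sin²(π/128) ⇒ √(1−ρ_J²) = sin(π/128) = 0.0245412.
ω* = 2/(1+0.0245412) = 1.952093
ρ(B_{ω*}) = ω*−1 = 0.952093

ρ_SOR = 0.952093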